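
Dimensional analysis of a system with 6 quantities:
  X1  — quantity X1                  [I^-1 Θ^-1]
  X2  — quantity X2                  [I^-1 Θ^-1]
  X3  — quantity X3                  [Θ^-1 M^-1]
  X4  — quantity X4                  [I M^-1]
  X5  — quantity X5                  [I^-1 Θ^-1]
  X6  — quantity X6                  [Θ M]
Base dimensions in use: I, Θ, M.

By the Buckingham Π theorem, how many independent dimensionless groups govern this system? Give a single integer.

Dimensional matrix (I×Θ×M by X1×X2×X3×X4×X5×X6):
  I: [-1 -1  0  1 -1  0]
  Θ: [-1 -1 -1  0 -1  1]
  M: [ 0  0 -1 -1  0  1]
RREF → pivots at {X1,X3} ⇒ r = 2
Π count = n − r = 6 − 2 = 4

4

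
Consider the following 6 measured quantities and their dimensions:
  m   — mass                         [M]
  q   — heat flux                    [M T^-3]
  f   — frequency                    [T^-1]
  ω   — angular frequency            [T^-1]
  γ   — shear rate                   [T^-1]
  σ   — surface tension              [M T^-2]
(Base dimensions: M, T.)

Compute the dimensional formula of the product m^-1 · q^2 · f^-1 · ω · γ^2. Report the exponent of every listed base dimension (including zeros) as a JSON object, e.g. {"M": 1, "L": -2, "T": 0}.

{"M": 1, "T": -8}

Dimensional matrix (M×T by m×q×f×ω×γ×σ):
  M: [ 1  1  0  0  0  1]
  T: [ 0 -3 -1 -1 -1 -2]
  [M]: (-1)·1+(2)·1+(-1)·0+(1)·0+(2)·0 = 1
  [T]: (-1)·0+(2)·-3+(-1)·-1+(1)·-1+(2)·-1 = -8
⇒ M T^-8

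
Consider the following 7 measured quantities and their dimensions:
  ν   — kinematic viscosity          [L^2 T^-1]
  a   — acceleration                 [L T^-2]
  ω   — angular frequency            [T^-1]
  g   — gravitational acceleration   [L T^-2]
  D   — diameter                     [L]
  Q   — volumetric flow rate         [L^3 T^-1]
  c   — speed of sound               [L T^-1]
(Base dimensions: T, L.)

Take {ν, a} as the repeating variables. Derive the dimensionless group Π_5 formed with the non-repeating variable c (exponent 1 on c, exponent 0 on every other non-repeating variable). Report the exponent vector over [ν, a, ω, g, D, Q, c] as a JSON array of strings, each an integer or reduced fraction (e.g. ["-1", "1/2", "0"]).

Dimensional matrix (T×L by ν×a×ω×g×D×Q×c):
  T: [-1 -2 -1 -2  0 -1 -1]
  L: [ 2  1  0  1  1  3  1]
Echelon form has 2 nonzero rows (pivots: ν,a)
Repeat: ν,a; free: ω,g,D,Q,c
RREF:
  r0: [   1    0 -1/3    0  2/3  5/3  1/3]
  r1: [   0    1  2/3    1 -1/3 -1/3  1/3]
Fix exponent of c at 1, ω at 0, g at 0, D at 0, Q at 0; solve each RREF row for its pivot's exponent:
  r0: exp(ν) + (1/3)·1 = 0 ⇒ exp(ν) = -1/3
  r1: exp(a) + (1/3)·1 = 0 ⇒ exp(a) = -1/3
Π_5 = ν^(-1/3) · a^(-1/3) · c

["-1/3", "-1/3", "0", "0", "0", "0", "1"]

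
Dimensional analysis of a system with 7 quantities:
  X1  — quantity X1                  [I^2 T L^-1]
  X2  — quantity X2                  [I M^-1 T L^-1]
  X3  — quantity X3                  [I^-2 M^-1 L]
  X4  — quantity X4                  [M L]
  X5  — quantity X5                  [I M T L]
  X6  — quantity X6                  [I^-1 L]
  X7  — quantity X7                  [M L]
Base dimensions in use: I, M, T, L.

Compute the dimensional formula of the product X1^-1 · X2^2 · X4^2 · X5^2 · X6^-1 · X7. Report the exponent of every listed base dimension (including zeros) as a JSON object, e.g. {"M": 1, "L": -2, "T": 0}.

Write exponents as rows I,M,T,L / cols X1,X2,X3,X4,X5,X6,X7:
  I: [ 2  1 -2  0  1 -1  0]
  M: [ 0 -1 -1  1  1  0  1]
  T: [ 1  1  0  0  1  0  0]
  L: [-1 -1  1  1  1  1  1]
  [I]: (-1)·2+(2)·1+(2)·0+(2)·1+(-1)·-1+(1)·0 = 3
  [M]: (-1)·0+(2)·-1+(2)·1+(2)·1+(-1)·0+(1)·1 = 3
  [T]: (-1)·1+(2)·1+(2)·0+(2)·1+(-1)·0+(1)·0 = 3
  [L]: (-1)·-1+(2)·-1+(2)·1+(2)·1+(-1)·1+(1)·1 = 3
⇒ I^3 M^3 T^3 L^3

{"I": 3, "M": 3, "T": 3, "L": 3}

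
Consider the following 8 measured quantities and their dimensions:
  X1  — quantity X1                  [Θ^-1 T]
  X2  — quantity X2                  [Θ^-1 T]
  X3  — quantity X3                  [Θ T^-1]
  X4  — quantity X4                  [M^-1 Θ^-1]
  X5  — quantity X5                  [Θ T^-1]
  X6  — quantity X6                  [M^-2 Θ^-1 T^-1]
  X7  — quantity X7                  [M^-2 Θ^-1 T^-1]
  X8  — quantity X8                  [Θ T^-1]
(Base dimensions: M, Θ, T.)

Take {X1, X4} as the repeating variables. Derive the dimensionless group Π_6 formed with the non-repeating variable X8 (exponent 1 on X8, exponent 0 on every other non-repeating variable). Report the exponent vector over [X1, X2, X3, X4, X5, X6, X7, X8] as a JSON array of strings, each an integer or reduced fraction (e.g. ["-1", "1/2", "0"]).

Exponent matrix [M,Θ,T] × [X1,X2,X3,X4,X5,X6,X7,X8]:
  M: [ 0  0  0 -1  0 -2 -2  0]
  Θ: [-1 -1  1 -1  1 -1 -1  1]
  T: [ 1  1 -1  0 -1 -1 -1 -1]
Row reduction gives pivot columns X1,X4; rank = 2
Repeat: X1,X4; free: X2,X3,X5,X6,X7,X8
RREF:
  r0: [   1    1   -1    0   -1   -1   -1   -1]
  r1: [   0    0    0    1    0    2    2    0]
  r2: [   0    0    0    0    0    0    0    0]
Fix exponent of X8 at 1, X2 at 0, X3 at 0, X5 at 0, X6 at 0, X7 at 0; solve each RREF row for its pivot's exponent:
  r0: exp(X1) + (-1)·1 = 0 ⇒ exp(X1) = 1
  r1: exp(X4) + (0)·1 = 0 ⇒ exp(X4) = 0
Π_6 = X1 · X8

["1", "0", "0", "0", "0", "0", "0", "1"]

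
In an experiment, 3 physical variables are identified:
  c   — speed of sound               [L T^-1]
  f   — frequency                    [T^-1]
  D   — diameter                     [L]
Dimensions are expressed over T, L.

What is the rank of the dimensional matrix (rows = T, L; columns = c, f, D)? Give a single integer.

2

Dimensional matrix (T×L by c×f×D):
  T: [-1 -1  0]
  L: [ 1  0  1]
RREF → pivots at {c,f} ⇒ r = 2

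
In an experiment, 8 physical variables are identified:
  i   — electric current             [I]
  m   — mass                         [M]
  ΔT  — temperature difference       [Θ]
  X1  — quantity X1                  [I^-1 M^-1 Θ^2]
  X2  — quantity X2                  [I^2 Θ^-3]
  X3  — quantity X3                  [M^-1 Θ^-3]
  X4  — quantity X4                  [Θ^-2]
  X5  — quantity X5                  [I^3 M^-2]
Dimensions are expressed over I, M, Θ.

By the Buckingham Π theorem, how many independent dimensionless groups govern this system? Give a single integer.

5

Dimensional matrix (I×M×Θ by i×m×ΔT×X1×X2×X3×X4×X5):
  I: [ 1  0  0 -1  2  0  0  3]
  M: [ 0  1  0 -1  0 -1  0 -2]
  Θ: [ 0  0  1  2 -3 -3 -2  0]
Row reduction gives pivot columns i,m,ΔT; rank = 3
8 vars − rank 3 = 5 Π groups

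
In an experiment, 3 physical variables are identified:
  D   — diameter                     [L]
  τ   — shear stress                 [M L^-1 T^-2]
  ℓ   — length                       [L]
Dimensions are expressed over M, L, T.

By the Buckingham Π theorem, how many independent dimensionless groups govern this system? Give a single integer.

Write exponents as rows M,L,T / cols D,τ,ℓ:
  M: [ 0  1  0]
  L: [ 1 -1  1]
  T: [ 0 -2  0]
Echelon form has 2 nonzero rows (pivots: D,τ)
Π count = n − r = 3 − 2 = 1

1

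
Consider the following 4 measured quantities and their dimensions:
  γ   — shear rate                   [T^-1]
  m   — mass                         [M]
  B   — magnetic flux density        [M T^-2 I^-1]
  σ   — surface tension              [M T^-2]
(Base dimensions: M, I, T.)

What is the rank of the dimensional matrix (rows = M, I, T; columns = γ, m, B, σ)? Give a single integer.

Write exponents as rows M,I,T / cols γ,m,B,σ:
  M: [ 0  1  1  1]
  I: [ 0  0 -1  0]
  T: [-1  0 -2 -2]
Echelon form has 3 nonzero rows (pivots: γ,m,B)

3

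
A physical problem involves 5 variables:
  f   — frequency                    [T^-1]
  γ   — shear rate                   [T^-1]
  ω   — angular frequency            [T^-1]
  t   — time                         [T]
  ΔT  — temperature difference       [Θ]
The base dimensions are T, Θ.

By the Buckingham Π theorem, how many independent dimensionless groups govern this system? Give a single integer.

Write exponents as rows T,Θ / cols f,γ,ω,t,ΔT:
  T: [-1 -1 -1  1  0]
  Θ: [ 0  0  0  0  1]
Echelon form has 2 nonzero rows (pivots: f,ΔT)
n=5, r=2 ⇒ 3 dimensionless groups

3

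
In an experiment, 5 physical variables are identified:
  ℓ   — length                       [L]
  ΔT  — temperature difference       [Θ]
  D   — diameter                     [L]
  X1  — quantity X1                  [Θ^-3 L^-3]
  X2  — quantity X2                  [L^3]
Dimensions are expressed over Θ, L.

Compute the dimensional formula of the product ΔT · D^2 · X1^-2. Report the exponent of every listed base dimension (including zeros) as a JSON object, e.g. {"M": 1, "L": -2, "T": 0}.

{"Θ": 7, "L": 8}

Dimensional matrix (Θ×L by ℓ×ΔT×D×X1×X2):
  Θ: [ 0  1  0 -3  0]
  L: [ 1  0  1 -3  3]
  [Θ]: (1)·1+(2)·0+(-2)·-3 = 7
  [L]: (1)·0+(2)·1+(-2)·-3 = 8
⇒ Θ^7 L^8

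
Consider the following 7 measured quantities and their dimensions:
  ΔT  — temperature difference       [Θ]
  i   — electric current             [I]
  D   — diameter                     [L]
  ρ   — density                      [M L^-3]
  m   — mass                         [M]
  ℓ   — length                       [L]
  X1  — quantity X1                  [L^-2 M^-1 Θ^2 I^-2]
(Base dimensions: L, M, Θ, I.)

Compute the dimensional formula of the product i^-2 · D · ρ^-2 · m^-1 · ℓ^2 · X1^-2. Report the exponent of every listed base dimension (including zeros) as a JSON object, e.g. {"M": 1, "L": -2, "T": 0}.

Write exponents as rows L,M,Θ,I / cols ΔT,i,D,ρ,m,ℓ,X1:
  L: [ 0  0  1 -3  0  1 -2]
  M: [ 0  0  0  1  1  0 -1]
  Θ: [ 1  0  0  0  0  0  2]
  I: [ 0  1  0  0  0  0 -2]
  [L]: (-2)·0+(1)·1+(-2)·-3+(-1)·0+(2)·1+(-2)·-2 = 13
  [M]: (-2)·0+(1)·0+(-2)·1+(-1)·1+(2)·0+(-2)·-1 = -1
  [Θ]: (-2)·0+(1)·0+(-2)·0+(-1)·0+(2)·0+(-2)·2 = -4
  [I]: (-2)·1+(1)·0+(-2)·0+(-1)·0+(2)·0+(-2)·-2 = 2
⇒ L^13 M^-1 Θ^-4 I^2

{"L": 13, "M": -1, "Θ": -4, "I": 2}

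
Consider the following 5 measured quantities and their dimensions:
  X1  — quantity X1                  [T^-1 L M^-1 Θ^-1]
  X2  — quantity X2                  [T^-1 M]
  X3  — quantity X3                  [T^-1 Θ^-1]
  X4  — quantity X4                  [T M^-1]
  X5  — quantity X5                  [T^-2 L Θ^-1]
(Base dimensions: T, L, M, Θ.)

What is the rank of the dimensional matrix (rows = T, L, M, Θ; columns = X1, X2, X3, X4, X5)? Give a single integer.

3

Exponent matrix [T,L,M,Θ] × [X1,X2,X3,X4,X5]:
  T: [-1 -1 -1  1 -2]
  L: [ 1  0  0  0  1]
  M: [-1  1  0 -1  0]
  Θ: [-1  0 -1  0 -1]
Row reduction gives pivot columns X1,X2,X3; rank = 3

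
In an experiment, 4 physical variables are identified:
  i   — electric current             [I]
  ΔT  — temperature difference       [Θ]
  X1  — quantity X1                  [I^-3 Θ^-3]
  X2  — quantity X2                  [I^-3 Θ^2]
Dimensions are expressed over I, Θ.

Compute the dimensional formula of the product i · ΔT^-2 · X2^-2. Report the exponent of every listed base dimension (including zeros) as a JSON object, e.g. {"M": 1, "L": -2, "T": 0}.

Dimensional matrix (I×Θ by i×ΔT×X1×X2):
  I: [ 1  0 -3 -3]
  Θ: [ 0  1 -3  2]
  [I]: (1)·1+(-2)·0+(-2)·-3 = 7
  [Θ]: (1)·0+(-2)·1+(-2)·2 = -6
⇒ I^7 Θ^-6

{"I": 7, "Θ": -6}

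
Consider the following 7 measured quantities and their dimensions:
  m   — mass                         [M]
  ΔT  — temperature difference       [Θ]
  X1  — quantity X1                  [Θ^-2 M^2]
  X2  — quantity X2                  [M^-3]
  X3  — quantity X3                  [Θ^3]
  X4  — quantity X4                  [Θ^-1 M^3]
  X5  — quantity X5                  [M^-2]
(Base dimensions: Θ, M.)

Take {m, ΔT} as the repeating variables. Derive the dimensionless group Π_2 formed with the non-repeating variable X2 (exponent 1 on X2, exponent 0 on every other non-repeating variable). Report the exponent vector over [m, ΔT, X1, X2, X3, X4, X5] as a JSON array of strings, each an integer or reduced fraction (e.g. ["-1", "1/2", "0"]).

Write exponents as rows Θ,M / cols m,ΔT,X1,X2,X3,X4,X5:
  Θ: [ 0  1 -2  0  3 -1  0]
  M: [ 1  0  2 -3  0  3 -2]
Echelon form has 2 nonzero rows (pivots: m,ΔT)
Repeat: m,ΔT; free: X1,X2,X3,X4,X5
RREF:
  r0: [   1    0    2   -3    0    3   -2]
  r1: [   0    1   -2    0    3   -1    0]
Fix exponent of X2 at 1, X1 at 0, X3 at 0, X4 at 0, X5 at 0; solve each RREF row for its pivot's exponent:
  r0: exp(m) + (-3)·1 = 0 ⇒ exp(m) = 3
  r1: exp(ΔT) + (0)·1 = 0 ⇒ exp(ΔT) = 0
Π_2 = m^3 · X2

["3", "0", "0", "1", "0", "0", "0"]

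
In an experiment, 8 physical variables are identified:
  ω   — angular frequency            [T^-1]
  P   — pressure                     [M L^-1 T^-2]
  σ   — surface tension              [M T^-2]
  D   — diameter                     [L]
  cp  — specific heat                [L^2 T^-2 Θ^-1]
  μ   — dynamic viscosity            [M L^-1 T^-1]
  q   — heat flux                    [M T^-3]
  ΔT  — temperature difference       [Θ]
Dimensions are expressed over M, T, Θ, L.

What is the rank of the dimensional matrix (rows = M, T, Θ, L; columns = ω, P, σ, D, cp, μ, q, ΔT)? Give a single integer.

4

Dimensional matrix (M×T×Θ×L by ω×P×σ×D×cp×μ×q×ΔT):
  M: [ 0  1  1  0  0  1  1  0]
  T: [-1 -2 -2  0 -2 -1 -3  0]
  Θ: [ 0  0  0  0 -1  0  0  1]
  L: [ 0 -1  0  1  2 -1  0  0]
RREF → pivots at {ω,P,σ,cp} ⇒ r = 4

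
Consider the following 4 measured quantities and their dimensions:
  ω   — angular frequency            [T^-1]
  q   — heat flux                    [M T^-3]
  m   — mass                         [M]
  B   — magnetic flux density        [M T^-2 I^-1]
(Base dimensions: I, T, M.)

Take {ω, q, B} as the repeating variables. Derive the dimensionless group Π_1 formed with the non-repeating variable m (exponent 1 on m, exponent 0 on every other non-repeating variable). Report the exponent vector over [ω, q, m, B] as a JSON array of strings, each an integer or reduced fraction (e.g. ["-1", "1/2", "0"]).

["3", "-1", "1", "0"]

Dimensional matrix (I×T×M by ω×q×m×B):
  I: [ 0  0  0 -1]
  T: [-1 -3  0 -2]
  M: [ 0  1  1  1]
Echelon form has 3 nonzero rows (pivots: ω,q,B)
Repeat: ω,q,B; free: m
RREF:
  r0: [   1    0   -3    0]
  r1: [   0    1    1    0]
  r2: [   0    0    0    1]
Fix exponent of m at 1; solve each RREF row for its pivot's exponent:
  r0: exp(ω) + (-3)·1 = 0 ⇒ exp(ω) = 3
  r1: exp(q) + (1)·1 = 0 ⇒ exp(q) = -1
  r2: exp(B) + (0)·1 = 0 ⇒ exp(B) = 0
Π_1 = ω^3 · q^-1 · m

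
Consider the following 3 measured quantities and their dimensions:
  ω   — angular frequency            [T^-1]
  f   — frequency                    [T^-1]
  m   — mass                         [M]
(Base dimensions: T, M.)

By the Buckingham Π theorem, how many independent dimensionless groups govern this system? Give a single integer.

Dimensional matrix (T×M by ω×f×m):
  T: [-1 -1  0]
  M: [ 0  0  1]
Row reduction gives pivot columns ω,m; rank = 2
3 vars − rank 2 = 1 Π group

1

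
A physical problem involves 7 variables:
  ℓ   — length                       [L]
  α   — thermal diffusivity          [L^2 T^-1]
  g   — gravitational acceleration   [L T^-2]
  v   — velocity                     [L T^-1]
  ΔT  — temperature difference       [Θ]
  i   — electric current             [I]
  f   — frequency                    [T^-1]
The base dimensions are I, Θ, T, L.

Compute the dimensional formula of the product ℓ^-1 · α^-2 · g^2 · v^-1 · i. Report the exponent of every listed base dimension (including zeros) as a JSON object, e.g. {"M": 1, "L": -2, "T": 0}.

Write exponents as rows I,Θ,T,L / cols ℓ,α,g,v,ΔT,i,f:
  I: [ 0  0  0  0  0  1  0]
  Θ: [ 0  0  0  0  1  0  0]
  T: [ 0 -1 -2 -1  0  0 -1]
  L: [ 1  2  1  1  0  0  0]
  [I]: (-1)·0+(-2)·0+(2)·0+(-1)·0+(1)·1 = 1
  [Θ]: (-1)·0+(-2)·0+(2)·0+(-1)·0+(1)·0 = 0
  [T]: (-1)·0+(-2)·-1+(2)·-2+(-1)·-1+(1)·0 = -1
  [L]: (-1)·1+(-2)·2+(2)·1+(-1)·1+(1)·0 = -4
⇒ I T^-1 L^-4

{"I": 1, "Θ": 0, "T": -1, "L": -4}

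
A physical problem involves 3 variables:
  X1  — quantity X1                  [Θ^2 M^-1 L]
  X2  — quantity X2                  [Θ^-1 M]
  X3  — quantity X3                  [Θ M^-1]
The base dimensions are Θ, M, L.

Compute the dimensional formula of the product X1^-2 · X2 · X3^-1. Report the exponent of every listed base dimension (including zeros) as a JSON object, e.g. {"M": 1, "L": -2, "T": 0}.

{"Θ": -6, "M": 4, "L": -2}

Dimensional matrix (Θ×M×L by X1×X2×X3):
  Θ: [ 2 -1  1]
  M: [-1  1 -1]
  L: [ 1  0  0]
  [Θ]: (-2)·2+(1)·-1+(-1)·1 = -6
  [M]: (-2)·-1+(1)·1+(-1)·-1 = 4
  [L]: (-2)·1+(1)·0+(-1)·0 = -2
⇒ Θ^-6 M^4 L^-2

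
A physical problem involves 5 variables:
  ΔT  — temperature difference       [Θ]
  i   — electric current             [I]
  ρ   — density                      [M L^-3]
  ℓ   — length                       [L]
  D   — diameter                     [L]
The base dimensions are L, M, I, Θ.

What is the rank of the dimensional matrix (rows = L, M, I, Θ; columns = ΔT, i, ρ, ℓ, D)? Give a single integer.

4

Dimensional matrix (L×M×I×Θ by ΔT×i×ρ×ℓ×D):
  L: [ 0  0 -3  1  1]
  M: [ 0  0  1  0  0]
  I: [ 0  1  0  0  0]
  Θ: [ 1  0  0  0  0]
Echelon form has 4 nonzero rows (pivots: ΔT,i,ρ,ℓ)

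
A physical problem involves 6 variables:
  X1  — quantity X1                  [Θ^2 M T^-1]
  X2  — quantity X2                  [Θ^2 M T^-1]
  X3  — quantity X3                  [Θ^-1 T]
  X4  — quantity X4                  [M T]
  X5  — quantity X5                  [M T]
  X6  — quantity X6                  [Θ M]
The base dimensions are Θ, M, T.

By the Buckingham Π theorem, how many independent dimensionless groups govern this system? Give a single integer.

Write exponents as rows Θ,M,T / cols X1,X2,X3,X4,X5,X6:
  Θ: [ 2  2 -1  0  0  1]
  M: [ 1  1  0  1  1  1]
  T: [-1 -1  1  1  1  0]
Row reduction gives pivot columns X1,X3; rank = 2
6 vars − rank 2 = 4 Π groups

4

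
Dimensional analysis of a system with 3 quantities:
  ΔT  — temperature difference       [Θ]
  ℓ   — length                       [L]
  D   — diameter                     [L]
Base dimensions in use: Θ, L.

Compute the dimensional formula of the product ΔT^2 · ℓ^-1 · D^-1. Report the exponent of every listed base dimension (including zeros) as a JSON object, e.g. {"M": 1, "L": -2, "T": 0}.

Dimensional matrix (Θ×L by ΔT×ℓ×D):
  Θ: [ 1  0  0]
  L: [ 0  1  1]
  [Θ]: (2)·1+(-1)·0+(-1)·0 = 2
  [L]: (2)·0+(-1)·1+(-1)·1 = -2
⇒ Θ^2 L^-2

{"Θ": 2, "L": -2}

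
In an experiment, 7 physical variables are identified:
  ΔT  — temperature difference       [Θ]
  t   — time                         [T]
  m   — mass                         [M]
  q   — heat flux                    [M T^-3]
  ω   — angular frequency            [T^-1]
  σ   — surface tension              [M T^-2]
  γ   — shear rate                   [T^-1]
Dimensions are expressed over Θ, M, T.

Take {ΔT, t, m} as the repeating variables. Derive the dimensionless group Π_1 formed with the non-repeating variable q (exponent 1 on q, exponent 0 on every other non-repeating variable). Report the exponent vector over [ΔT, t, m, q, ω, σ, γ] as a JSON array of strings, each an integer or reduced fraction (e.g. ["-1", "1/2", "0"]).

Dimensional matrix (Θ×M×T by ΔT×t×m×q×ω×σ×γ):
  Θ: [ 1  0  0  0  0  0  0]
  M: [ 0  0  1  1  0  1  0]
  T: [ 0  1  0 -3 -1 -2 -1]
RREF → pivots at {ΔT,t,m} ⇒ r = 3
Repeat: ΔT,t,m; free: q,ω,σ,γ
RREF:
  r0: [   1    0    0    0    0    0    0]
  r1: [   0    1    0   -3   -1   -2   -1]
  r2: [   0    0    1    1    0    1    0]
Fix exponent of q at 1, ω at 0, σ at 0, γ at 0; solve each RREF row for its pivot's exponent:
  r0: exp(ΔT) + (0)·1 = 0 ⇒ exp(ΔT) = 0
  r1: exp(t) + (-3)·1 = 0 ⇒ exp(t) = 3
  r2: exp(m) + (1)·1 = 0 ⇒ exp(m) = -1
Π_1 = t^3 · m^-1 · q

["0", "3", "-1", "1", "0", "0", "0"]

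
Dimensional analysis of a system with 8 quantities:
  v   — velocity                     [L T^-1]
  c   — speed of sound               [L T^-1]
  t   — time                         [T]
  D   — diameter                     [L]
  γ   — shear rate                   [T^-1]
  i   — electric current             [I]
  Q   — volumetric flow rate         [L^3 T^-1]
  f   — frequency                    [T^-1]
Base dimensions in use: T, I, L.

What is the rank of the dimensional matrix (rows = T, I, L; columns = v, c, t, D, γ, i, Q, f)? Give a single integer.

3

Exponent matrix [T,I,L] × [v,c,t,D,γ,i,Q,f]:
  T: [-1 -1  1  0 -1  0 -1 -1]
  I: [ 0  0  0  0  0  1  0  0]
  L: [ 1  1  0  1  0  0  3  0]
Echelon form has 3 nonzero rows (pivots: v,t,i)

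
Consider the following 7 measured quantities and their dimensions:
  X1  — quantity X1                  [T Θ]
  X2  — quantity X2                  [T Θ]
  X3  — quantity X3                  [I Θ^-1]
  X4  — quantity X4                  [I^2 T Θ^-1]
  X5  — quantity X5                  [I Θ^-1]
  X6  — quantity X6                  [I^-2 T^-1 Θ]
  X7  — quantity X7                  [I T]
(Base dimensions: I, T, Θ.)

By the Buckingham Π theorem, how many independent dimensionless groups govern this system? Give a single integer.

5

Write exponents as rows I,T,Θ / cols X1,X2,X3,X4,X5,X6,X7:
  I: [ 0  0  1  2  1 -2  1]
  T: [ 1  1  0  1  0 -1  1]
  Θ: [ 1  1 -1 -1 -1  1  0]
RREF → pivots at {X1,X3} ⇒ r = 2
Π count = n − r = 7 − 2 = 5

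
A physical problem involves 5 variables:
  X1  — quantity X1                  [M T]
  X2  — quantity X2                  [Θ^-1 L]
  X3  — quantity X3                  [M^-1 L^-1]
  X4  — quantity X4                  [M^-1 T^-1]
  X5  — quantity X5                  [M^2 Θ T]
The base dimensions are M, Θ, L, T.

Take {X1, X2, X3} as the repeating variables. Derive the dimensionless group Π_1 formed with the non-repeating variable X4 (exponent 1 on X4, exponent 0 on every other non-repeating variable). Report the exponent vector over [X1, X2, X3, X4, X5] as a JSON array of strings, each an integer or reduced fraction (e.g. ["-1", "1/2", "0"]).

Exponent matrix [M,Θ,L,T] × [X1,X2,X3,X4,X5]:
  M: [ 1  0 -1 -1  2]
  Θ: [ 0 -1  0  0  1]
  L: [ 0  1 -1  0  0]
  T: [ 1  0  0 -1  1]
RREF → pivots at {X1,X2,X3} ⇒ r = 3
Pivot set = {X1,X2,X3}, free = {X4,X5}
RREF:
  r0: [   1    0    0   -1    1]
  r1: [   0    1    0    0   -1]
  r2: [   0    0    1    0   -1]
  r3: [   0    0    0    0    0]
Fix exponent of X4 at 1, X5 at 0; solve each RREF row for its pivot's exponent:
  r0: exp(X1) + (-1)·1 = 0 ⇒ exp(X1) = 1
  r1: exp(X2) + (0)·1 = 0 ⇒ exp(X2) = 0
  r2: exp(X3) + (0)·1 = 0 ⇒ exp(X3) = 0
Π_1 = X1 · X4

["1", "0", "0", "1", "0"]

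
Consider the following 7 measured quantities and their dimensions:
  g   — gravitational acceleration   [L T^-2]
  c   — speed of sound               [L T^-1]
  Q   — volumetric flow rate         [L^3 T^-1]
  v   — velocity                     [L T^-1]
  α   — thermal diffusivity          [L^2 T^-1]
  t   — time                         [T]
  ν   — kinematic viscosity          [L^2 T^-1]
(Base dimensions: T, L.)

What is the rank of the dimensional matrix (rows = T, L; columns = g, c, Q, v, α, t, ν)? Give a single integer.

Dimensional matrix (T×L by g×c×Q×v×α×t×ν):
  T: [-2 -1 -1 -1 -1  1 -1]
  L: [ 1  1  3  1  2  0  2]
Echelon form has 2 nonzero rows (pivots: g,c)

2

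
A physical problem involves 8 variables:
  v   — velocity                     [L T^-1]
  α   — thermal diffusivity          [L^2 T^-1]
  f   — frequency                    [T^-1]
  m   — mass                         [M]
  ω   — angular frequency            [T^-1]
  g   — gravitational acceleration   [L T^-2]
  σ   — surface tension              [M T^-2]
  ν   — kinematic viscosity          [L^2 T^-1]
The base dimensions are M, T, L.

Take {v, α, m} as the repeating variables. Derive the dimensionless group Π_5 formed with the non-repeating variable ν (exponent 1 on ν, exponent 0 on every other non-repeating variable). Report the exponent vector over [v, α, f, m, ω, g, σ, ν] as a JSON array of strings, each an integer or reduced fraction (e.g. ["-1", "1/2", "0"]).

Write exponents as rows M,T,L / cols v,α,f,m,ω,g,σ,ν:
  M: [ 0  0  0  1  0  0  1  0]
  T: [-1 -1 -1  0 -1 -2 -2 -1]
  L: [ 1  2  0  0  0  1  0  2]
Echelon form has 3 nonzero rows (pivots: v,α,m)
Pivot set = {v,α,m}, free = {f,ω,g,σ,ν}
RREF:
  r0: [   1    0    2    0    2    3    4    0]
  r1: [   0    1   -1    0   -1   -1   -2    1]
  r2: [   0    0    0    1    0    0    1    0]
Fix exponent of ν at 1, f at 0, ω at 0, g at 0, σ at 0; solve each RREF row for its pivot's exponent:
  r0: exp(v) + (0)·1 = 0 ⇒ exp(v) = 0
  r1: exp(α) + (1)·1 = 0 ⇒ exp(α) = -1
  r2: exp(m) + (0)·1 = 0 ⇒ exp(m) = 0
Π_5 = α^-1 · ν

["0", "-1", "0", "0", "0", "0", "0", "1"]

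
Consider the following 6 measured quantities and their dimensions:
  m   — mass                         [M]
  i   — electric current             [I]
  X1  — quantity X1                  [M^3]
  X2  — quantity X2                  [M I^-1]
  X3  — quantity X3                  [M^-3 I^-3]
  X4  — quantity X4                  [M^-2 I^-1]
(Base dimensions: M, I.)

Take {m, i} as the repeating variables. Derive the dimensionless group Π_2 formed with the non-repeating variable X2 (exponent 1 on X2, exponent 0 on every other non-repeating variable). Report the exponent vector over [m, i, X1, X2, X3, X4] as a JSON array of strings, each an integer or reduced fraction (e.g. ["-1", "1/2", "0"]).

Exponent matrix [M,I] × [m,i,X1,X2,X3,X4]:
  M: [ 1  0  3  1 -3 -2]
  I: [ 0  1  0 -1 -3 -1]
RREF → pivots at {m,i} ⇒ r = 2
Repeat: m,i; free: X1,X2,X3,X4
RREF:
  r0: [   1    0    3    1   -3   -2]
  r1: [   0    1    0   -1   -3   -1]
Fix exponent of X2 at 1, X1 at 0, X3 at 0, X4 at 0; solve each RREF row for its pivot's exponent:
  r0: exp(m) + (1)·1 = 0 ⇒ exp(m) = -1
  r1: exp(i) + (-1)·1 = 0 ⇒ exp(i) = 1
Π_2 = m^-1 · i · X2

["-1", "1", "0", "1", "0", "0"]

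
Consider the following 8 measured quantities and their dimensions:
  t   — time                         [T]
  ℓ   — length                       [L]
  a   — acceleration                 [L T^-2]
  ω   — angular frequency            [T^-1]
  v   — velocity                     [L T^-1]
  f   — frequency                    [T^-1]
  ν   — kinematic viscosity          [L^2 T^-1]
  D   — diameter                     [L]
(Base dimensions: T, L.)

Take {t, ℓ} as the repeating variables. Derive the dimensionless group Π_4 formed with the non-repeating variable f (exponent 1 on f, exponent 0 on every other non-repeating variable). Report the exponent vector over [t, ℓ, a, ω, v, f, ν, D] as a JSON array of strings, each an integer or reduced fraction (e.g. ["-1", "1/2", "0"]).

["1", "0", "0", "0", "0", "1", "0", "0"]

Exponent matrix [T,L] × [t,ℓ,a,ω,v,f,ν,D]:
  T: [ 1  0 -2 -1 -1 -1 -1  0]
  L: [ 0  1  1  0  1  0  2  1]
RREF → pivots at {t,ℓ} ⇒ r = 2
Pivot set = {t,ℓ}, free = {a,ω,v,f,ν,D}
RREF:
  r0: [   1    0   -2   -1   -1   -1   -1    0]
  r1: [   0    1    1    0    1    0    2    1]
Fix exponent of f at 1, a at 0, ω at 0, v at 0, ν at 0, D at 0; solve each RREF row for its pivot's exponent:
  r0: exp(t) + (-1)·1 = 0 ⇒ exp(t) = 1
  r1: exp(ℓ) + (0)·1 = 0 ⇒ exp(ℓ) = 0
Π_4 = t · f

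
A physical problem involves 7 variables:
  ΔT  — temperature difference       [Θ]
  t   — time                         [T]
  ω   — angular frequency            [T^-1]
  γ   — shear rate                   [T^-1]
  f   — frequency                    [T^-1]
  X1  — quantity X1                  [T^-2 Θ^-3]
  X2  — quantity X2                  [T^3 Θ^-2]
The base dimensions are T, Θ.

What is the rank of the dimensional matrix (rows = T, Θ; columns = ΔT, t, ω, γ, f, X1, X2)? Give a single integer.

2

Write exponents as rows T,Θ / cols ΔT,t,ω,γ,f,X1,X2:
  T: [ 0  1 -1 -1 -1 -2  3]
  Θ: [ 1  0  0  0  0 -3 -2]
RREF → pivots at {ΔT,t} ⇒ r = 2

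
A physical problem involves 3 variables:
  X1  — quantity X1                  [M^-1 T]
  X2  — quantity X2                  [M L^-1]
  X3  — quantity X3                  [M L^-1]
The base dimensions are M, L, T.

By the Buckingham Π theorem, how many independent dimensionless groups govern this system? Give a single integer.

Write exponents as rows M,L,T / cols X1,X2,X3:
  M: [-1  1  1]
  L: [ 0 -1 -1]
  T: [ 1  0  0]
Echelon form has 2 nonzero rows (pivots: X1,X2)
n=3, r=2 ⇒ 1 dimensionless group

1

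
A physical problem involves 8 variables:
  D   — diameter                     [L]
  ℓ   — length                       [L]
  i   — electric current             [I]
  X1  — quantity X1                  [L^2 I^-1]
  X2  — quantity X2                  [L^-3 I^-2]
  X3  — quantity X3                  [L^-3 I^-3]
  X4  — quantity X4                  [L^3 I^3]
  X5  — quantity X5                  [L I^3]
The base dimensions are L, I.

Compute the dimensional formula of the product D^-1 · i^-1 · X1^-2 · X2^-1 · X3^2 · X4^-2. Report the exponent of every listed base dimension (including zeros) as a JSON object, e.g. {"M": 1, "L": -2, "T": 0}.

Dimensional matrix (L×I by D×ℓ×i×X1×X2×X3×X4×X5):
  L: [ 1  1  0  2 -3 -3  3  1]
  I: [ 0  0  1 -1 -2 -3  3  3]
  [L]: (-1)·1+(-1)·0+(-2)·2+(-1)·-3+(2)·-3+(-2)·3 = -14
  [I]: (-1)·0+(-1)·1+(-2)·-1+(-1)·-2+(2)·-3+(-2)·3 = -9
⇒ L^-14 I^-9

{"L": -14, "I": -9}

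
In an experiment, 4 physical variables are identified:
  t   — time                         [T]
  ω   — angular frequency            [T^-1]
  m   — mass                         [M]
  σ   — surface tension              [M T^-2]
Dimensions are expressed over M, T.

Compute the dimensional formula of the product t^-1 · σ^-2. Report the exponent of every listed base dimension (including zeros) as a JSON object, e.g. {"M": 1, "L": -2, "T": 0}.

{"M": -2, "T": 3}

Write exponents as rows M,T / cols t,ω,m,σ:
  M: [ 0  0  1  1]
  T: [ 1 -1  0 -2]
  [M]: (-1)·0+(-2)·1 = -2
  [T]: (-1)·1+(-2)·-2 = 3
⇒ M^-2 T^3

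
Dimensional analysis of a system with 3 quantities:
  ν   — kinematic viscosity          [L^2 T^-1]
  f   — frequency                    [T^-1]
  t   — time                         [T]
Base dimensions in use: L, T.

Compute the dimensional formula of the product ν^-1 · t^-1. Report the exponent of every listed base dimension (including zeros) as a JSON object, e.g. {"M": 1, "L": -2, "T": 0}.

{"L": -2, "T": 0}

Exponent matrix [L,T] × [ν,f,t]:
  L: [ 2  0  0]
  T: [-1 -1  1]
  [L]: (-1)·2+(-1)·0 = -2
  [T]: (-1)·-1+(-1)·1 = 0
⇒ L^-2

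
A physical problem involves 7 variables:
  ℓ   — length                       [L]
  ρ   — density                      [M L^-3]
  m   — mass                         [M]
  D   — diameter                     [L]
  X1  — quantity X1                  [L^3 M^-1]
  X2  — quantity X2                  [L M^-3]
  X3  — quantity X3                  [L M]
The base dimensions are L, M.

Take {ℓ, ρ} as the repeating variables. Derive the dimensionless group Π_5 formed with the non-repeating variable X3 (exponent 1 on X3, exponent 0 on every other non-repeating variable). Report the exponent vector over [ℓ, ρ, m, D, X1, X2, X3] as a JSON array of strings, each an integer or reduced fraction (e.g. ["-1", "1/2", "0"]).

Dimensional matrix (L×M by ℓ×ρ×m×D×X1×X2×X3):
  L: [ 1 -3  0  1  3  1  1]
  M: [ 0  1  1  0 -1 -3  1]
Row reduction gives pivot columns ℓ,ρ; rank = 2
Repeat: ℓ,ρ; free: m,D,X1,X2,X3
RREF:
  r0: [   1    0    3    1    0   -8    4]
  r1: [   0    1    1    0   -1   -3    1]
Fix exponent of X3 at 1, m at 0, D at 0, X1 at 0, X2 at 0; solve each RREF row for its pivot's exponent:
  r0: exp(ℓ) + (4)·1 = 0 ⇒ exp(ℓ) = -4
  r1: exp(ρ) + (1)·1 = 0 ⇒ exp(ρ) = -1
Π_5 = ℓ^-4 · ρ^-1 · X3

["-4", "-1", "0", "0", "0", "0", "1"]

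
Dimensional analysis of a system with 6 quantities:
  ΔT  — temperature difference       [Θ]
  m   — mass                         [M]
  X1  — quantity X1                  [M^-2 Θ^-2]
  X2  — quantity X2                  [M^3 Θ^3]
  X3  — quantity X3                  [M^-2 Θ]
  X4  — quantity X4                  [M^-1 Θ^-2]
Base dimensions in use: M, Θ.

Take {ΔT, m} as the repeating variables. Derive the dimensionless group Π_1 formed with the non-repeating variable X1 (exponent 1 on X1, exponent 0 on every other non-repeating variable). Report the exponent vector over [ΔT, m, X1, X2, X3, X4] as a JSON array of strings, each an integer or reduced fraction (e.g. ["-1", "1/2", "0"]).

Write exponents as rows M,Θ / cols ΔT,m,X1,X2,X3,X4:
  M: [ 0  1 -2  3 -2 -1]
  Θ: [ 1  0 -2  3  1 -2]
Row reduction gives pivot columns ΔT,m; rank = 2
Repeat: ΔT,m; free: X1,X2,X3,X4
RREF:
  r0: [   1    0   -2    3    1   -2]
  r1: [   0    1   -2    3   -2   -1]
Fix exponent of X1 at 1, X2 at 0, X3 at 0, X4 at 0; solve each RREF row for its pivot's exponent:
  r0: exp(ΔT) + (-2)·1 = 0 ⇒ exp(ΔT) = 2
  r1: exp(m) + (-2)·1 = 0 ⇒ exp(m) = 2
Π_1 = ΔT^2 · m^2 · X1

["2", "2", "1", "0", "0", "0"]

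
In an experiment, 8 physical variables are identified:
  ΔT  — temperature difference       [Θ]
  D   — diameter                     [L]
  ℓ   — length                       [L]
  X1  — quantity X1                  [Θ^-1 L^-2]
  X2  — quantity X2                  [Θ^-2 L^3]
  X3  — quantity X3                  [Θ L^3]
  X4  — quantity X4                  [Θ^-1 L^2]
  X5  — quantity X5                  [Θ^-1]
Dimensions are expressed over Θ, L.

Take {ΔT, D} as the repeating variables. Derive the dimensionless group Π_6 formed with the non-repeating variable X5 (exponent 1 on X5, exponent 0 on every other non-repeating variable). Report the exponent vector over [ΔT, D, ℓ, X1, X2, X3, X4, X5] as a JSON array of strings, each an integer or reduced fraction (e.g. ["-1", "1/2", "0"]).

["1", "0", "0", "0", "0", "0", "0", "1"]

Exponent matrix [Θ,L] × [ΔT,D,ℓ,X1,X2,X3,X4,X5]:
  Θ: [ 1  0  0 -1 -2  1 -1 -1]
  L: [ 0  1  1 -2  3  3  2  0]
Echelon form has 2 nonzero rows (pivots: ΔT,D)
Repeat: ΔT,D; free: ℓ,X1,X2,X3,X4,X5
RREF:
  r0: [   1    0    0   -1   -2    1   -1   -1]
  r1: [   0    1    1   -2    3    3    2    0]
Fix exponent of X5 at 1, ℓ at 0, X1 at 0, X2 at 0, X3 at 0, X4 at 0; solve each RREF row for its pivot's exponent:
  r0: exp(ΔT) + (-1)·1 = 0 ⇒ exp(ΔT) = 1
  r1: exp(D) + (0)·1 = 0 ⇒ exp(D) = 0
Π_6 = ΔT · X5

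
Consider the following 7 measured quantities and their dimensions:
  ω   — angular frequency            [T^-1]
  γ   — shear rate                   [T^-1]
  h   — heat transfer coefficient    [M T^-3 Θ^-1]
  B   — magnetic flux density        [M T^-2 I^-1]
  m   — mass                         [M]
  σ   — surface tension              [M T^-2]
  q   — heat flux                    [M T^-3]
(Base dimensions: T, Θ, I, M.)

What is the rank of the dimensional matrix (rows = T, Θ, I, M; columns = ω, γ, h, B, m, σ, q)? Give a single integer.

Exponent matrix [T,Θ,I,M] × [ω,γ,h,B,m,σ,q]:
  T: [-1 -1 -3 -2  0 -2 -3]
  Θ: [ 0  0 -1  0  0  0  0]
  I: [ 0  0  0 -1  0  0  0]
  M: [ 0  0  1  1  1  1  1]
Row reduction gives pivot columns ω,h,B,m; rank = 4

4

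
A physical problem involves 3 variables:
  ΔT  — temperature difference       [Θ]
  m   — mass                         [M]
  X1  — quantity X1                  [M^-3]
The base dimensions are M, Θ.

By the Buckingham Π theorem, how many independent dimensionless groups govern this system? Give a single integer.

1

Exponent matrix [M,Θ] × [ΔT,m,X1]:
  M: [ 0  1 -3]
  Θ: [ 1  0  0]
Echelon form has 2 nonzero rows (pivots: ΔT,m)
n=3, r=2 ⇒ 1 dimensionless group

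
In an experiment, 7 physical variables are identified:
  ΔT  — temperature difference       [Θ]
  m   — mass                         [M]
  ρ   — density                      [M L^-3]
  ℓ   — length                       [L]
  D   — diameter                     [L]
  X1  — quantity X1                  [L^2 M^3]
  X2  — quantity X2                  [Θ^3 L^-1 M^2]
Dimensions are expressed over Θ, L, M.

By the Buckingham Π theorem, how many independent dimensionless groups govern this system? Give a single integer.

Write exponents as rows Θ,L,M / cols ΔT,m,ρ,ℓ,D,X1,X2:
  Θ: [ 1  0  0  0  0  0  3]
  L: [ 0  0 -3  1  1  2 -1]
  M: [ 0  1  1  0  0  3  2]
Echelon form has 3 nonzero rows (pivots: ΔT,m,ρ)
Π count = n − r = 7 − 3 = 4

4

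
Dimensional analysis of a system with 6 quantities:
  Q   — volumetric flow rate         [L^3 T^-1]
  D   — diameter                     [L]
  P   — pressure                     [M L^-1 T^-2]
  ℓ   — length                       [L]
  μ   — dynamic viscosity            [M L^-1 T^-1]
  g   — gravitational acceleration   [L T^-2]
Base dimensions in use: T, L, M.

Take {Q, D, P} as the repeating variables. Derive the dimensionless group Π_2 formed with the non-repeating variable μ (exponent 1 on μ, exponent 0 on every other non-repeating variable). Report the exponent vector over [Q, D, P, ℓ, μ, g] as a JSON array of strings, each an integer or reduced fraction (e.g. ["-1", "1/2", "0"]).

Exponent matrix [T,L,M] × [Q,D,P,ℓ,μ,g]:
  T: [-1  0 -2  0 -1 -2]
  L: [ 3  1 -1  1 -1  1]
  M: [ 0  0  1  0  1  0]
Echelon form has 3 nonzero rows (pivots: Q,D,P)
Repeat: Q,D,P; free: ℓ,μ,g
RREF:
  r0: [   1    0    0    0   -1    2]
  r1: [   0    1    0    1    3   -5]
  r2: [   0    0    1    0    1    0]
Fix exponent of μ at 1, ℓ at 0, g at 0; solve each RREF row for its pivot's exponent:
  r0: exp(Q) + (-1)·1 = 0 ⇒ exp(Q) = 1
  r1: exp(D) + (3)·1 = 0 ⇒ exp(D) = -3
  r2: exp(P) + (1)·1 = 0 ⇒ exp(P) = -1
Π_2 = Q · D^-3 · P^-1 · μ

["1", "-3", "-1", "0", "1", "0"]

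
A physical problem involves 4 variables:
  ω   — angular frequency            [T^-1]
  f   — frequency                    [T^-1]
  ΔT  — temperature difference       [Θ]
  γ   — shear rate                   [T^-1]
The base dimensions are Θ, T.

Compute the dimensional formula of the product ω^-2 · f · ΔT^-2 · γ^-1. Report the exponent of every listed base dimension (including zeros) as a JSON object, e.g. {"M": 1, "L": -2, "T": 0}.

Exponent matrix [Θ,T] × [ω,f,ΔT,γ]:
  Θ: [ 0  0  1  0]
  T: [-1 -1  0 -1]
  [Θ]: (-2)·0+(1)·0+(-2)·1+(-1)·0 = -2
  [T]: (-2)·-1+(1)·-1+(-2)·0+(-1)·-1 = 2
⇒ Θ^-2 T^2

{"Θ": -2, "T": 2}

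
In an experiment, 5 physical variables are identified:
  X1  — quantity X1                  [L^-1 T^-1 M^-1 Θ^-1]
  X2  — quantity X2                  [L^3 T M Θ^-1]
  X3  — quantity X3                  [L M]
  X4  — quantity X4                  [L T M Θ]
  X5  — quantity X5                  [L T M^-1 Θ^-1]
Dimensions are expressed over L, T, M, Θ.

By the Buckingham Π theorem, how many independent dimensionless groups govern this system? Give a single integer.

2

Exponent matrix [L,T,M,Θ] × [X1,X2,X3,X4,X5]:
  L: [-1  3  1  1  1]
  T: [-1  1  0  1  1]
  M: [-1  1  1  1 -1]
  Θ: [-1 -1  0  1 -1]
Row reduction gives pivot columns X1,X2,X3; rank = 3
Π count = n − r = 5 − 3 = 2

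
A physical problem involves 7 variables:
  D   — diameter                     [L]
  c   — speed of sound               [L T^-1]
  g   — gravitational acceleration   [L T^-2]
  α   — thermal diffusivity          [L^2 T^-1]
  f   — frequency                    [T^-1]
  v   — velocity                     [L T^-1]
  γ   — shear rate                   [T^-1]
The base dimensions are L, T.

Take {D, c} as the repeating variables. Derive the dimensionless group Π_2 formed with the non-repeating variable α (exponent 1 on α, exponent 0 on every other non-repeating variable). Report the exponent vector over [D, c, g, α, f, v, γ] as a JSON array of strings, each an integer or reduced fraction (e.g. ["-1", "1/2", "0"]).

Write exponents as rows L,T / cols D,c,g,α,f,v,γ:
  L: [ 1  1  1  2  0  1  0]
  T: [ 0 -1 -2 -1 -1 -1 -1]
Echelon form has 2 nonzero rows (pivots: D,c)
Repeat: D,c; free: g,α,f,v,γ
RREF:
  r0: [   1    0   -1    1   -1    0   -1]
  r1: [   0    1    2    1    1    1    1]
Fix exponent of α at 1, g at 0, f at 0, v at 0, γ at 0; solve each RREF row for its pivot's exponent:
  r0: exp(D) + (1)·1 = 0 ⇒ exp(D) = -1
  r1: exp(c) + (1)·1 = 0 ⇒ exp(c) = -1
Π_2 = D^-1 · c^-1 · α

["-1", "-1", "0", "1", "0", "0", "0"]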